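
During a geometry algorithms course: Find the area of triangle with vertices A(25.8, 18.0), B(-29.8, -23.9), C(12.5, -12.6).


Area = |x_A(y_B-y_C) + x_B(y_C-y_A) + x_C(y_A-y_B)|/2
= |(-291.54) + 911.88 + 523.75|/2
= 1144.09/2 = 572.045

572.045


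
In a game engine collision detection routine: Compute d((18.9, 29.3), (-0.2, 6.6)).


dx=-19.1, dy=-22.7
d^2 = (-19.1)^2 + (-22.7)^2 = 880.1
d = sqrt(880.1) = 29.6665

29.6665


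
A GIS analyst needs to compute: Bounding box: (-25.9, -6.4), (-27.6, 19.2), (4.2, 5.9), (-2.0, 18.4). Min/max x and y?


x range: [-27.6, 4.2]
y range: [-6.4, 19.2]
Bounding box: (-27.6,-6.4) to (4.2,19.2)

(-27.6,-6.4) to (4.2,19.2)


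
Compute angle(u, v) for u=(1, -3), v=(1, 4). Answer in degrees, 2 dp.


u.v = -11, |u| = sqrt(10) = 3.1623, |v| = sqrt(17) = 4.1231
cos(theta) = u.v/(|u||v|) = -11/sqrt(170) = -0.843661
theta = acos(-0.843661) = 147.53 degrees

147.53 degrees


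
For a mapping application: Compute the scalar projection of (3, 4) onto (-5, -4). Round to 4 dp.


u.v = -31, |v| = sqrt(41) = 6.4031
Scalar projection = u.v / |v| = -31 / sqrt(41) = -4.8414

-4.8414


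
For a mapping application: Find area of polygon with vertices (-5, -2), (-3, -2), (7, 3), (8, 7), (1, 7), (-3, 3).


Shoelace sum: ((-5)*(-2) - (-3)*(-2)) + ((-3)*3 - 7*(-2)) + (7*7 - 8*3) + (8*7 - 1*7) + (1*3 - (-3)*7) + ((-3)*(-2) - (-5)*3)
= 128
Area = |128|/2 = 64

64


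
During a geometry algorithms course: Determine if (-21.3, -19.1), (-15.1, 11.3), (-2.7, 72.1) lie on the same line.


Cross product: ((-15.1)-(-21.3))*(72.1-(-19.1)) - (11.3-(-19.1))*((-2.7)-(-21.3))
= 0

Yes, collinear


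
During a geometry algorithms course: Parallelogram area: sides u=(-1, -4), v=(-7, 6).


|u x v| = |(-1)*6 - (-4)*(-7)|
= |(-6) - 28| = 34

34


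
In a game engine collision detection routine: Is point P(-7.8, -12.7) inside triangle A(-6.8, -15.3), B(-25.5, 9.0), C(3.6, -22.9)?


Cross products: AB x AP = -24.32, BC x BP = -66.84, CA x CP = -19.44
All same sign? yes

Yes, inside


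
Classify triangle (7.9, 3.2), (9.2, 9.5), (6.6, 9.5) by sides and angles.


Side lengths squared: AB^2=41.38, BC^2=6.76, CA^2=41.38
Sorted: [6.76, 41.38, 41.38]
By sides: Isosceles, By angles: Acute

Isosceles, Acute


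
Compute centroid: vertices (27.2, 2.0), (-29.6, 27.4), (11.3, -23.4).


Centroid = ((x_A+x_B+x_C)/3, (y_A+y_B+y_C)/3)
= ((27.2+(-29.6)+11.3)/3, (2+27.4+(-23.4))/3)
= (2.9667, 2)

(2.9667, 2)


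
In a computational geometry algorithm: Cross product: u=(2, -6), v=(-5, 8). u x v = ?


u x v = u_x*v_y - u_y*v_x = 2*8 - (-6)*(-5)
= 16 - 30 = -14

-14


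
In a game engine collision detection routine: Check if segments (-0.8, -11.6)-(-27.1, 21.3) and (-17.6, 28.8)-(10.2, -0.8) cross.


Cross products: d1=-625.84, d2=-489.7, d3=-509.8, d4=-645.94
d1*d2 < 0 and d3*d4 < 0? no

No, they don't intersect


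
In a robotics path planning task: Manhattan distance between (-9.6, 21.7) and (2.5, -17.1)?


|(-9.6)-2.5| + |21.7-(-17.1)| = 12.1 + 38.8 = 50.9

50.9


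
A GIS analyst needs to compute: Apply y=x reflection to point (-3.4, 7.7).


Reflection over y=x: (x,y) -> (y,x)
(-3.4, 7.7) -> (7.7, -3.4)

(7.7, -3.4)


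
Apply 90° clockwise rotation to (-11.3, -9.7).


90° CW: (x,y) -> (y, -x)
(-11.3,-9.7) -> (-9.7, 11.3)

(-9.7, 11.3)


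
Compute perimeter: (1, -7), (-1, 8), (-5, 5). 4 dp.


Sides: (1, -7)->(-1, 8): sqrt(229) = 15.132746, (-1, 8)->(-5, 5): sqrt(25) = 5, (-5, 5)->(1, -7): sqrt(180) = 13.416408
Sum = 33.549154
Perimeter = 33.5492

33.5492


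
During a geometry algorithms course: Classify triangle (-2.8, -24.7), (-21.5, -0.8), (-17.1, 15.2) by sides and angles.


Side lengths squared: AB^2=920.9, BC^2=275.36, CA^2=1796.5
Sorted: [275.36, 920.9, 1796.5]
By sides: Scalene, By angles: Obtuse

Scalene, Obtuse


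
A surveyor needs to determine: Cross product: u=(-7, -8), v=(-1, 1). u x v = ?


u x v = u_x*v_y - u_y*v_x = (-7)*1 - (-8)*(-1)
= (-7) - 8 = -15

-15


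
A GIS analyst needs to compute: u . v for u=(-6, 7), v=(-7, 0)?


u . v = u_x*v_x + u_y*v_y = (-6)*(-7) + 7*0
= 42 + 0 = 42

42


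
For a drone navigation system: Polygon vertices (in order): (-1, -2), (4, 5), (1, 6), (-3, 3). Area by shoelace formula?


Shoelace sum: ((-1)*5 - 4*(-2)) + (4*6 - 1*5) + (1*3 - (-3)*6) + ((-3)*(-2) - (-1)*3)
= 52
Area = |52|/2 = 26

26


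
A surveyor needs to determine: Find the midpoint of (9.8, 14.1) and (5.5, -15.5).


M = ((9.8+5.5)/2, (14.1+(-15.5))/2)
= (7.65, -0.7)

(7.65, -0.7)


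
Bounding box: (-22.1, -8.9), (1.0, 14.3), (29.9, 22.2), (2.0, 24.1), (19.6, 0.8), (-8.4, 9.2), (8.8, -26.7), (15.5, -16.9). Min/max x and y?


x range: [-22.1, 29.9]
y range: [-26.7, 24.1]
Bounding box: (-22.1,-26.7) to (29.9,24.1)

(-22.1,-26.7) to (29.9,24.1)


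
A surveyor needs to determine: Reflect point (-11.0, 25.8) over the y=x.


Reflection over y=x: (x,y) -> (y,x)
(-11, 25.8) -> (25.8, -11)

(25.8, -11)


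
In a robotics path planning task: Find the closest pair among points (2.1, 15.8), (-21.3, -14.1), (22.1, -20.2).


d(P0,P1) = 37.968, d(P0,P2) = 41.1825, d(P1,P2) = 43.8266
Closest: P0 and P1

Closest pair: (2.1, 15.8) and (-21.3, -14.1), distance = 37.968


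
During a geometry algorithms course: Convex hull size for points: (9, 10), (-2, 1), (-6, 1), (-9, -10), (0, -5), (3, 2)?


Convex hull vertices (CCW): (-9, -10), (0, -5), (9, 10), (-6, 1)
Count = 4

4


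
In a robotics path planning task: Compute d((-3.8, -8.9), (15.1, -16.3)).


dx=18.9, dy=-7.4
d^2 = 18.9^2 + (-7.4)^2 = 411.97
d = sqrt(411.97) = 20.297

20.297


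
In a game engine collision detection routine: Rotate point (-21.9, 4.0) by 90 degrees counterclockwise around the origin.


90° CCW: (x,y) -> (-y, x)
(-21.9,4) -> (-4, -21.9)

(-4, -21.9)


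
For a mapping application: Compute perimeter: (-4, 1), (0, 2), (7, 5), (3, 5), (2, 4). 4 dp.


Sides: (-4, 1)->(0, 2): sqrt(17) = 4.123106, (0, 2)->(7, 5): sqrt(58) = 7.615773, (7, 5)->(3, 5): sqrt(16) = 4, (3, 5)->(2, 4): sqrt(2) = 1.414214, (2, 4)->(-4, 1): sqrt(45) = 6.708204
Sum = 23.861297
Perimeter = 23.8613

23.8613


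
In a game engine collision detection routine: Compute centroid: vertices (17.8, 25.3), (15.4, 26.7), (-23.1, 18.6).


Centroid = ((x_A+x_B+x_C)/3, (y_A+y_B+y_C)/3)
= ((17.8+15.4+(-23.1))/3, (25.3+26.7+18.6)/3)
= (3.3667, 23.5333)

(3.3667, 23.5333)


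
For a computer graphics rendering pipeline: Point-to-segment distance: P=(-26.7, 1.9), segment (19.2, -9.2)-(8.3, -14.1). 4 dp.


Project P onto AB: t = 1 (clamped to [0,1])
Closest point on segment: (8.3, -14.1)
Distance: 38.4838

38.4838


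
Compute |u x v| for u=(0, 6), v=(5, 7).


|u x v| = |0*7 - 6*5|
= |0 - 30| = 30

30


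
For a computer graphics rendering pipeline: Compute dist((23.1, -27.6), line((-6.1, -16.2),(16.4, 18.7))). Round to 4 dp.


|cross product| = 1275.58
|line direction| = sqrt(1724.26) = 41.5242
Distance = 1275.58/sqrt(1724.26) = 30.7189

30.7189


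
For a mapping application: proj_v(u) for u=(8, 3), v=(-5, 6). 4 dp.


u.v = -22, |v| = sqrt(61) = 7.8102
Scalar projection = u.v / |v| = -22 / sqrt(61) = -2.8168

-2.8168


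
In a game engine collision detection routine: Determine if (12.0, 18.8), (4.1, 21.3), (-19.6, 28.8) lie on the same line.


Cross product: (4.1-12)*(28.8-18.8) - (21.3-18.8)*((-19.6)-12)
= 0

Yes, collinear


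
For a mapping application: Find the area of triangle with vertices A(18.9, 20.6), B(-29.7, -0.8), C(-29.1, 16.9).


Area = |x_A(y_B-y_C) + x_B(y_C-y_A) + x_C(y_A-y_B)|/2
= |(-334.53) + 109.89 + (-622.74)|/2
= 847.38/2 = 423.69

423.69


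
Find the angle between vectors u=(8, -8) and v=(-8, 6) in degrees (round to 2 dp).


u.v = -112, |u| = sqrt(128) = 11.3137, |v| = sqrt(100) = 10
cos(theta) = u.v/(|u||v|) = -112/sqrt(12800) = -0.989949
theta = acos(-0.989949) = 171.87 degrees

171.87 degrees


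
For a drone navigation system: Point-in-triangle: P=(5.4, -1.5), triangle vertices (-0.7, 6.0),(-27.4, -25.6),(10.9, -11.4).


Cross products: AB x AP = 393.01, BC x BP = 457.27, CA x CP = -19.14
All same sign? no

No, outside


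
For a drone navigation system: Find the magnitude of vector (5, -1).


|u| = sqrt(5^2 + (-1)^2) = sqrt(26) = 5.099

5.099


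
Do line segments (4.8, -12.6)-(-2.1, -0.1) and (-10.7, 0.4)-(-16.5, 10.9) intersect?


Cross products: d1=-87.35, d2=-87.4, d3=104.05, d4=104.1
d1*d2 < 0 and d3*d4 < 0? no

No, they don't intersect


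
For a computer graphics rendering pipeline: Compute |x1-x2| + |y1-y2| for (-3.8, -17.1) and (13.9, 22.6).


|(-3.8)-13.9| + |(-17.1)-22.6| = 17.7 + 39.7 = 57.4

57.4


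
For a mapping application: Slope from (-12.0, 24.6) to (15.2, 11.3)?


slope = (y2-y1)/(x2-x1) = (11.3-24.6)/(15.2-(-12)) = (-13.3)/27.2 = -0.489

-0.489


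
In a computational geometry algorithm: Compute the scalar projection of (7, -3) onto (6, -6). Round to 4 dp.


u.v = 60, |v| = sqrt(72) = 8.4853
Scalar projection = u.v / |v| = 60 / sqrt(72) = 7.0711

7.0711


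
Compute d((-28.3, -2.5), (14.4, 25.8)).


dx=42.7, dy=28.3
d^2 = 42.7^2 + 28.3^2 = 2624.18
d = sqrt(2624.18) = 51.2268

51.2268


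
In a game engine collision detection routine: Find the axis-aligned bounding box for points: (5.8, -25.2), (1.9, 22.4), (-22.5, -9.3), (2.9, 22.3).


x range: [-22.5, 5.8]
y range: [-25.2, 22.4]
Bounding box: (-22.5,-25.2) to (5.8,22.4)

(-22.5,-25.2) to (5.8,22.4)


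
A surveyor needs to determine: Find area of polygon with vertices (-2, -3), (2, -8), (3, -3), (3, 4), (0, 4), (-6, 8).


Shoelace sum: ((-2)*(-8) - 2*(-3)) + (2*(-3) - 3*(-8)) + (3*4 - 3*(-3)) + (3*4 - 0*4) + (0*8 - (-6)*4) + ((-6)*(-3) - (-2)*8)
= 131
Area = |131|/2 = 65.5

65.5


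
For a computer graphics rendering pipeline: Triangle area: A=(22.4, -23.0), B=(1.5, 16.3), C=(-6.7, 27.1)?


Area = |x_A(y_B-y_C) + x_B(y_C-y_A) + x_C(y_A-y_B)|/2
= |(-241.92) + 75.15 + 263.31|/2
= 96.54/2 = 48.27

48.27


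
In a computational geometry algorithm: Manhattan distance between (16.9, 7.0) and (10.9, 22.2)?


|16.9-10.9| + |7-22.2| = 6 + 15.2 = 21.2

21.2


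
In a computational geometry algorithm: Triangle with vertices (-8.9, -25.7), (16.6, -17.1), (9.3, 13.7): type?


Side lengths squared: AB^2=724.21, BC^2=1001.93, CA^2=1883.6
Sorted: [724.21, 1001.93, 1883.6]
By sides: Scalene, By angles: Obtuse

Scalene, Obtuse


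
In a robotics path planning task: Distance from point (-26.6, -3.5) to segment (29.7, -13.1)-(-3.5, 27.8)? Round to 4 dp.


Project P onto AB: t = 0.815 (clamped to [0,1])
Closest point on segment: (2.6404, 20.2355)
Distance: 37.6613

37.6613


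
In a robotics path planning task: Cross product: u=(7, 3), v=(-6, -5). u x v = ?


u x v = u_x*v_y - u_y*v_x = 7*(-5) - 3*(-6)
= (-35) - (-18) = -17

-17


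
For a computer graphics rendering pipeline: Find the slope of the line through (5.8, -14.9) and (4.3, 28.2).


slope = (y2-y1)/(x2-x1) = (28.2-(-14.9))/(4.3-5.8) = 43.1/(-1.5) = -28.7333

-28.7333


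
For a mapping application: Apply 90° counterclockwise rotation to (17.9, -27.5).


90° CCW: (x,y) -> (-y, x)
(17.9,-27.5) -> (27.5, 17.9)

(27.5, 17.9)


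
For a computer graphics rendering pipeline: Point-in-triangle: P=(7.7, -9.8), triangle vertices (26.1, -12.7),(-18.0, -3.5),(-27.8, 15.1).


Cross products: AB x AP = 41.39, BC x BP = -416.28, CA x CP = -355.21
All same sign? no

No, outside


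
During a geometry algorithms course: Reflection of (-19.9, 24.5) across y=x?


Reflection over y=x: (x,y) -> (y,x)
(-19.9, 24.5) -> (24.5, -19.9)

(24.5, -19.9)


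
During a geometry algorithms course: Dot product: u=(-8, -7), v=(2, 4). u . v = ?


u . v = u_x*v_x + u_y*v_y = (-8)*2 + (-7)*4
= (-16) + (-28) = -44

-44


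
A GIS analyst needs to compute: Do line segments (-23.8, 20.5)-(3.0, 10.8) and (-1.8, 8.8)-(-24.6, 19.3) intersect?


Cross products: d1=-35.76, d2=-96, d3=-100.16, d4=-39.92
d1*d2 < 0 and d3*d4 < 0? no

No, they don't intersect


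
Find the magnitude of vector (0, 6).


|u| = sqrt(0^2 + 6^2) = sqrt(36) = 6

6


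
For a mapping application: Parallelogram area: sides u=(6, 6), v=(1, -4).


|u x v| = |6*(-4) - 6*1|
= |(-24) - 6| = 30

30


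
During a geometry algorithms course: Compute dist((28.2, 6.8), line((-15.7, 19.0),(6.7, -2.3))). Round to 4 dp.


|cross product| = 661.79
|line direction| = sqrt(955.45) = 30.9104
Distance = 661.79/sqrt(955.45) = 21.41

21.41


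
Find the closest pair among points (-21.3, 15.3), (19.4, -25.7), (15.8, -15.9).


d(P0,P1) = 57.771, d(P0,P2) = 48.4753, d(P1,P2) = 10.4403
Closest: P1 and P2

Closest pair: (19.4, -25.7) and (15.8, -15.9), distance = 10.4403


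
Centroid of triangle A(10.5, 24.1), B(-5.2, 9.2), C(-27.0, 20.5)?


Centroid = ((x_A+x_B+x_C)/3, (y_A+y_B+y_C)/3)
= ((10.5+(-5.2)+(-27))/3, (24.1+9.2+20.5)/3)
= (-7.2333, 17.9333)

(-7.2333, 17.9333)


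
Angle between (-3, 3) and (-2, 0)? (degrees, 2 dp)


u.v = 6, |u| = sqrt(18) = 4.2426, |v| = sqrt(4) = 2
cos(theta) = u.v/(|u||v|) = 6/sqrt(72) = 0.707107
theta = acos(0.707107) = 45 degrees

45 degrees


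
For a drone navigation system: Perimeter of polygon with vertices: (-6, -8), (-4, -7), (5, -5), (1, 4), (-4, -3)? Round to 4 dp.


Sides: (-6, -8)->(-4, -7): sqrt(5) = 2.236068, (-4, -7)->(5, -5): sqrt(85) = 9.219544, (5, -5)->(1, 4): sqrt(97) = 9.848858, (1, 4)->(-4, -3): sqrt(74) = 8.602325, (-4, -3)->(-6, -8): sqrt(29) = 5.385165
Sum = 35.29196
Perimeter = 35.292

35.292


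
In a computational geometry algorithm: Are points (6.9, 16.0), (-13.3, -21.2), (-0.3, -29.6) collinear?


Cross product: ((-13.3)-6.9)*((-29.6)-16) - ((-21.2)-16)*((-0.3)-6.9)
= 653.28

No, not collinear


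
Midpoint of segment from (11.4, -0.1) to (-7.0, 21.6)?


M = ((11.4+(-7))/2, ((-0.1)+21.6)/2)
= (2.2, 10.75)

(2.2, 10.75)


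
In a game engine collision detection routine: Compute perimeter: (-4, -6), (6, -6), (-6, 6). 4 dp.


Sides: (-4, -6)->(6, -6): sqrt(100) = 10, (6, -6)->(-6, 6): sqrt(288) = 16.970563, (-6, 6)->(-4, -6): sqrt(148) = 12.165525
Sum = 39.136088
Perimeter = 39.1361

39.1361


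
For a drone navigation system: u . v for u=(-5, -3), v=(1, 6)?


u . v = u_x*v_x + u_y*v_y = (-5)*1 + (-3)*6
= (-5) + (-18) = -23

-23


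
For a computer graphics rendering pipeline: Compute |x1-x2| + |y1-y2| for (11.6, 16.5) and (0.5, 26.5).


|11.6-0.5| + |16.5-26.5| = 11.1 + 10 = 21.1

21.1


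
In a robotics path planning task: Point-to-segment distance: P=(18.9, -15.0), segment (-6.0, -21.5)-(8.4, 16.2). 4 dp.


Project P onto AB: t = 0.3706 (clamped to [0,1])
Closest point on segment: (-0.6631, -7.5276)
Distance: 20.9416

20.9416


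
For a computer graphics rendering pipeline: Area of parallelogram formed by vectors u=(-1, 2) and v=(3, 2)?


|u x v| = |(-1)*2 - 2*3|
= |(-2) - 6| = 8

8


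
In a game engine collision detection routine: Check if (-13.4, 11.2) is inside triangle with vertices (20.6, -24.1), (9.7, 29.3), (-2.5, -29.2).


Cross products: AB x AP = 1430.83, BC x BP = -1130.53, CA x CP = 988.83
All same sign? no

No, outside


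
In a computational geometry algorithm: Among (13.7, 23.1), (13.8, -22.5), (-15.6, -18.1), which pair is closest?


d(P0,P1) = 45.6001, d(P0,P2) = 50.5562, d(P1,P2) = 29.7274
Closest: P1 and P2

Closest pair: (13.8, -22.5) and (-15.6, -18.1), distance = 29.7274


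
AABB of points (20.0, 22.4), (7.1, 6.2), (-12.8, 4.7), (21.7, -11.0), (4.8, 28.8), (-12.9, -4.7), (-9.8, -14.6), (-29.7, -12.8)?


x range: [-29.7, 21.7]
y range: [-14.6, 28.8]
Bounding box: (-29.7,-14.6) to (21.7,28.8)

(-29.7,-14.6) to (21.7,28.8)


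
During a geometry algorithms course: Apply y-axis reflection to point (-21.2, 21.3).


Reflection over y-axis: (x,y) -> (-x,y)
(-21.2, 21.3) -> (21.2, 21.3)

(21.2, 21.3)


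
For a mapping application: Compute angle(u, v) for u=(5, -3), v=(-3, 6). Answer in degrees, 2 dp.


u.v = -33, |u| = sqrt(34) = 5.831, |v| = sqrt(45) = 6.7082
cos(theta) = u.v/(|u||v|) = -33/sqrt(1530) = -0.843661
theta = acos(-0.843661) = 147.53 degrees

147.53 degrees


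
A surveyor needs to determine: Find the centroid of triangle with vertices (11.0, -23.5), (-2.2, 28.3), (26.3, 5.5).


Centroid = ((x_A+x_B+x_C)/3, (y_A+y_B+y_C)/3)
= ((11+(-2.2)+26.3)/3, ((-23.5)+28.3+5.5)/3)
= (11.7, 3.4333)

(11.7, 3.4333)


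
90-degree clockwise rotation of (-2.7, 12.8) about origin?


90° CW: (x,y) -> (y, -x)
(-2.7,12.8) -> (12.8, 2.7)

(12.8, 2.7)


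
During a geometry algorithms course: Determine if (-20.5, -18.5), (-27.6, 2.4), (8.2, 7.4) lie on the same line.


Cross product: ((-27.6)-(-20.5))*(7.4-(-18.5)) - (2.4-(-18.5))*(8.2-(-20.5))
= -783.72

No, not collinear


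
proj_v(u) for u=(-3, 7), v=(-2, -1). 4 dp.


u.v = -1, |v| = sqrt(5) = 2.2361
Scalar projection = u.v / |v| = -1 / sqrt(5) = -0.4472

-0.4472


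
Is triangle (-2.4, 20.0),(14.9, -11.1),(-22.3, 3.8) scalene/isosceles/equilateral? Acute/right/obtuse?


Side lengths squared: AB^2=1266.5, BC^2=1605.85, CA^2=658.45
Sorted: [658.45, 1266.5, 1605.85]
By sides: Scalene, By angles: Acute

Scalene, Acute


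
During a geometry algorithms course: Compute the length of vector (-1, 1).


|u| = sqrt((-1)^2 + 1^2) = sqrt(2) = 1.4142

1.4142


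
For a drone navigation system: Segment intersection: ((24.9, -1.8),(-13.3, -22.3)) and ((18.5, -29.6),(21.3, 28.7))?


Cross products: d1=-295.28, d2=1874.38, d3=930.76, d4=-1238.9
d1*d2 < 0 and d3*d4 < 0? yes

Yes, they intersect


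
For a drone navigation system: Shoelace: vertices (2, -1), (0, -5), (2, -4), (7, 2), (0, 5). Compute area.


Shoelace sum: (2*(-5) - 0*(-1)) + (0*(-4) - 2*(-5)) + (2*2 - 7*(-4)) + (7*5 - 0*2) + (0*(-1) - 2*5)
= 57
Area = |57|/2 = 28.5

28.5


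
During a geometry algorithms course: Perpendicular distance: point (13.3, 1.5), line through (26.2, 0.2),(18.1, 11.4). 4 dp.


|cross product| = 133.95
|line direction| = sqrt(191.05) = 13.8221
Distance = 133.95/sqrt(191.05) = 9.691

9.691


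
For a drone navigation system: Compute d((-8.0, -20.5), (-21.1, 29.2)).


dx=-13.1, dy=49.7
d^2 = (-13.1)^2 + 49.7^2 = 2641.7
d = sqrt(2641.7) = 51.3975

51.3975


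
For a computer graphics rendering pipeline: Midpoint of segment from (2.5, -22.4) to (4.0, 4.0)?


M = ((2.5+4)/2, ((-22.4)+4)/2)
= (3.25, -9.2)

(3.25, -9.2)


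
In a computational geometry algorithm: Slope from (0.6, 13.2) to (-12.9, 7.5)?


slope = (y2-y1)/(x2-x1) = (7.5-13.2)/((-12.9)-0.6) = (-5.7)/(-13.5) = 0.4222

0.4222


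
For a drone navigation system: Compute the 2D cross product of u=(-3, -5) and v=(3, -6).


u x v = u_x*v_y - u_y*v_x = (-3)*(-6) - (-5)*3
= 18 - (-15) = 33

33


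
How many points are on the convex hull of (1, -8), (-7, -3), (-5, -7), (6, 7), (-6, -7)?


Convex hull vertices (CCW): (-7, -3), (-6, -7), (1, -8), (6, 7)
Count = 4

4


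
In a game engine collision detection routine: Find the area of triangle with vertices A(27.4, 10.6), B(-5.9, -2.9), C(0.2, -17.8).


Area = |x_A(y_B-y_C) + x_B(y_C-y_A) + x_C(y_A-y_B)|/2
= |408.26 + 167.56 + 2.7|/2
= 578.52/2 = 289.26

289.26


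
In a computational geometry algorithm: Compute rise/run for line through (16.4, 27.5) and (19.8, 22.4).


slope = (y2-y1)/(x2-x1) = (22.4-27.5)/(19.8-16.4) = (-5.1)/3.4 = -1.5

-1.5


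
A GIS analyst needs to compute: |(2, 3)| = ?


|u| = sqrt(2^2 + 3^2) = sqrt(13) = 3.6056

3.6056


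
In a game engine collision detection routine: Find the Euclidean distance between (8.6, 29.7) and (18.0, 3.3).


dx=9.4, dy=-26.4
d^2 = 9.4^2 + (-26.4)^2 = 785.32
d = sqrt(785.32) = 28.0236

28.0236


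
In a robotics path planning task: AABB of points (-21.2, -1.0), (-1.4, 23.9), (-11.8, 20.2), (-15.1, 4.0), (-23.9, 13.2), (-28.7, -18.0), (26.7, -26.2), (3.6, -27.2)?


x range: [-28.7, 26.7]
y range: [-27.2, 23.9]
Bounding box: (-28.7,-27.2) to (26.7,23.9)

(-28.7,-27.2) to (26.7,23.9)


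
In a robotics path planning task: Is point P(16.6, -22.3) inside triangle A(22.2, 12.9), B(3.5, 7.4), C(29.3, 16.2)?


Cross products: AB x AP = 627.44, BC x BP = -881.54, CA x CP = 231.44
All same sign? no

No, outside


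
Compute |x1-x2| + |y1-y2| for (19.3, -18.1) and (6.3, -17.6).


|19.3-6.3| + |(-18.1)-(-17.6)| = 13 + 0.5 = 13.5

13.5


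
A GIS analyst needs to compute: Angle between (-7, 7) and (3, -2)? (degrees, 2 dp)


u.v = -35, |u| = sqrt(98) = 9.8995, |v| = sqrt(13) = 3.6056
cos(theta) = u.v/(|u||v|) = -35/sqrt(1274) = -0.980581
theta = acos(-0.980581) = 168.69 degrees

168.69 degrees


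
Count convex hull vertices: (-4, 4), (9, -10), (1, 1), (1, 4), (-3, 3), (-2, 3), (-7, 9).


Convex hull vertices (CCW): (-7, 9), (-4, 4), (9, -10), (1, 4)
Count = 4

4


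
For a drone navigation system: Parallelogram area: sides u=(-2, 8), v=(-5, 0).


|u x v| = |(-2)*0 - 8*(-5)|
= |0 - (-40)| = 40

40


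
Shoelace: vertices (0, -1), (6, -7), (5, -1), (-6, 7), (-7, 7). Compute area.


Shoelace sum: (0*(-7) - 6*(-1)) + (6*(-1) - 5*(-7)) + (5*7 - (-6)*(-1)) + ((-6)*7 - (-7)*7) + ((-7)*(-1) - 0*7)
= 78
Area = |78|/2 = 39

39


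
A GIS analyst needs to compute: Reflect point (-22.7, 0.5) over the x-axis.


Reflection over x-axis: (x,y) -> (x,-y)
(-22.7, 0.5) -> (-22.7, -0.5)

(-22.7, -0.5)


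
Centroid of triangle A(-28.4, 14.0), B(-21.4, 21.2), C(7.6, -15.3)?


Centroid = ((x_A+x_B+x_C)/3, (y_A+y_B+y_C)/3)
= (((-28.4)+(-21.4)+7.6)/3, (14+21.2+(-15.3))/3)
= (-14.0667, 6.6333)

(-14.0667, 6.6333)


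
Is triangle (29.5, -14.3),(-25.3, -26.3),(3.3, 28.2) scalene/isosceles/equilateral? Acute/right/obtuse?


Side lengths squared: AB^2=3147.04, BC^2=3788.21, CA^2=2492.69
Sorted: [2492.69, 3147.04, 3788.21]
By sides: Scalene, By angles: Acute

Scalene, Acute


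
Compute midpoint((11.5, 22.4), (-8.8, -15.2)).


M = ((11.5+(-8.8))/2, (22.4+(-15.2))/2)
= (1.35, 3.6)

(1.35, 3.6)


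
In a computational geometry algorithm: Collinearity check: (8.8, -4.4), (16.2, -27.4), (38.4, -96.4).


Cross product: (16.2-8.8)*((-96.4)-(-4.4)) - ((-27.4)-(-4.4))*(38.4-8.8)
= 0

Yes, collinear


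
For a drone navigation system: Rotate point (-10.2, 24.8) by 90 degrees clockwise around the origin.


90° CW: (x,y) -> (y, -x)
(-10.2,24.8) -> (24.8, 10.2)

(24.8, 10.2)


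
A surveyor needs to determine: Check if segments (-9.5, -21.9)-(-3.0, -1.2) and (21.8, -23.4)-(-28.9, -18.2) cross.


Cross products: d1=86.71, d2=-996.58, d3=-657.66, d4=425.63
d1*d2 < 0 and d3*d4 < 0? yes

Yes, they intersect


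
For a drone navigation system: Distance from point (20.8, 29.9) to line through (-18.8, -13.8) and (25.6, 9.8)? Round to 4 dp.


|cross product| = 1005.72
|line direction| = sqrt(2528.32) = 50.2824
Distance = 1005.72/sqrt(2528.32) = 20.0014

20.0014


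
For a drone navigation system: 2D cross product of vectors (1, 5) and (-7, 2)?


u x v = u_x*v_y - u_y*v_x = 1*2 - 5*(-7)
= 2 - (-35) = 37

37


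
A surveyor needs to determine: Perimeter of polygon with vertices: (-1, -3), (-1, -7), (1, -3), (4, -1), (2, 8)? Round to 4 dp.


Sides: (-1, -3)->(-1, -7): sqrt(16) = 4, (-1, -7)->(1, -3): sqrt(20) = 4.472136, (1, -3)->(4, -1): sqrt(13) = 3.605551, (4, -1)->(2, 8): sqrt(85) = 9.219544, (2, 8)->(-1, -3): sqrt(130) = 11.401754
Sum = 32.698985
Perimeter = 32.699

32.699


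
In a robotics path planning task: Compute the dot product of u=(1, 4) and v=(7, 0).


u . v = u_x*v_x + u_y*v_y = 1*7 + 4*0
= 7 + 0 = 7

7


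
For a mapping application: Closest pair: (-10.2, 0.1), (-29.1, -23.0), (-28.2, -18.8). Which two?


d(P0,P1) = 29.8466, d(P0,P2) = 26.1, d(P1,P2) = 4.2953
Closest: P1 and P2

Closest pair: (-29.1, -23.0) and (-28.2, -18.8), distance = 4.2953


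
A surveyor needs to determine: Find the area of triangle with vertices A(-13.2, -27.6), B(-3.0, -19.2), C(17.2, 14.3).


Area = |x_A(y_B-y_C) + x_B(y_C-y_A) + x_C(y_A-y_B)|/2
= |442.2 + (-125.7) + (-144.48)|/2
= 172.02/2 = 86.01

86.01


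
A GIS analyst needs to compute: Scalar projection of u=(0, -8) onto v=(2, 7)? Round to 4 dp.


u.v = -56, |v| = sqrt(53) = 7.2801
Scalar projection = u.v / |v| = -56 / sqrt(53) = -7.6922

-7.6922


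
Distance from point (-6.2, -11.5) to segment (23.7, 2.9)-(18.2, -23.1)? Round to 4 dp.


Project P onto AB: t = 0.763 (clamped to [0,1])
Closest point on segment: (19.5036, -16.9373)
Distance: 26.2725

26.2725


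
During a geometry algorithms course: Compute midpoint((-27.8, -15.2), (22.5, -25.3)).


M = (((-27.8)+22.5)/2, ((-15.2)+(-25.3))/2)
= (-2.65, -20.25)

(-2.65, -20.25)


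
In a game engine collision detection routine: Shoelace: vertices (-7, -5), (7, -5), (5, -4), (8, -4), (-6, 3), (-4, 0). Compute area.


Shoelace sum: ((-7)*(-5) - 7*(-5)) + (7*(-4) - 5*(-5)) + (5*(-4) - 8*(-4)) + (8*3 - (-6)*(-4)) + ((-6)*0 - (-4)*3) + ((-4)*(-5) - (-7)*0)
= 111
Area = |111|/2 = 55.5

55.5


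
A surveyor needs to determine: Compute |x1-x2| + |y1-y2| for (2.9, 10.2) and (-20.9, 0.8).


|2.9-(-20.9)| + |10.2-0.8| = 23.8 + 9.4 = 33.2

33.2


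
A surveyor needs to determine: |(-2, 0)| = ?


|u| = sqrt((-2)^2 + 0^2) = sqrt(4) = 2

2


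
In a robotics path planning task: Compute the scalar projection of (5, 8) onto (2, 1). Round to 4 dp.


u.v = 18, |v| = sqrt(5) = 2.2361
Scalar projection = u.v / |v| = 18 / sqrt(5) = 8.0498

8.0498


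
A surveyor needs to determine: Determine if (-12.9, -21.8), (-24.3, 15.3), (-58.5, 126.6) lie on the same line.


Cross product: ((-24.3)-(-12.9))*(126.6-(-21.8)) - (15.3-(-21.8))*((-58.5)-(-12.9))
= 0

Yes, collinear


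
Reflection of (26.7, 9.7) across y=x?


Reflection over y=x: (x,y) -> (y,x)
(26.7, 9.7) -> (9.7, 26.7)

(9.7, 26.7)


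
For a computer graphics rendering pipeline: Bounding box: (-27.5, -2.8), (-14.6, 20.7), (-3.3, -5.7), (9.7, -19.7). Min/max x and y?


x range: [-27.5, 9.7]
y range: [-19.7, 20.7]
Bounding box: (-27.5,-19.7) to (9.7,20.7)

(-27.5,-19.7) to (9.7,20.7)


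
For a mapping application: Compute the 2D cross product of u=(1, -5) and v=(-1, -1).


u x v = u_x*v_y - u_y*v_x = 1*(-1) - (-5)*(-1)
= (-1) - 5 = -6

-6


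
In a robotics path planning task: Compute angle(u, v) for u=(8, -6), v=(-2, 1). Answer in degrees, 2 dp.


u.v = -22, |u| = sqrt(100) = 10, |v| = sqrt(5) = 2.2361
cos(theta) = u.v/(|u||v|) = -22/sqrt(500) = -0.98387
theta = acos(-0.98387) = 169.7 degrees

169.7 degrees


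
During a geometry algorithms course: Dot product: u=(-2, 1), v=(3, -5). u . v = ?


u . v = u_x*v_x + u_y*v_y = (-2)*3 + 1*(-5)
= (-6) + (-5) = -11

-11


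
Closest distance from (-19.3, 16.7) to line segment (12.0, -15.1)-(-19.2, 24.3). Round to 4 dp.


Project P onto AB: t = 0.8827 (clamped to [0,1])
Closest point on segment: (-15.5397, 19.6777)
Distance: 4.7965

4.7965


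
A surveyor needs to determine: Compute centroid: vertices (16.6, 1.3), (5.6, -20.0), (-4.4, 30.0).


Centroid = ((x_A+x_B+x_C)/3, (y_A+y_B+y_C)/3)
= ((16.6+5.6+(-4.4))/3, (1.3+(-20)+30)/3)
= (5.9333, 3.7667)

(5.9333, 3.7667)


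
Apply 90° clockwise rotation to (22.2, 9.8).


90° CW: (x,y) -> (y, -x)
(22.2,9.8) -> (9.8, -22.2)

(9.8, -22.2)


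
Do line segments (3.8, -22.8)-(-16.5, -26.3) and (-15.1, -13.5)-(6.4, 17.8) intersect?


Cross products: d1=-791.52, d2=-231.38, d3=-254.94, d4=-815.08
d1*d2 < 0 and d3*d4 < 0? no

No, they don't intersect


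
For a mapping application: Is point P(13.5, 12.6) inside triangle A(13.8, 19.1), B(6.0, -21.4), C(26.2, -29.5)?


Cross products: AB x AP = 38.55, BC x BP = 747.55, CA x CP = 95.18
All same sign? yes

Yes, inside


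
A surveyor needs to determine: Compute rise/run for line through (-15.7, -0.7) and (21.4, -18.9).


slope = (y2-y1)/(x2-x1) = ((-18.9)-(-0.7))/(21.4-(-15.7)) = (-18.2)/37.1 = -0.4906

-0.4906


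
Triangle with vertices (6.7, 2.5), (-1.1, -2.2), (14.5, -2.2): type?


Side lengths squared: AB^2=82.93, BC^2=243.36, CA^2=82.93
Sorted: [82.93, 82.93, 243.36]
By sides: Isosceles, By angles: Obtuse

Isosceles, Obtuse


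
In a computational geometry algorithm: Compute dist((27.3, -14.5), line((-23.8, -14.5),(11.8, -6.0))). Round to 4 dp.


|cross product| = 434.35
|line direction| = sqrt(1339.61) = 36.6007
Distance = 434.35/sqrt(1339.61) = 11.8673

11.8673


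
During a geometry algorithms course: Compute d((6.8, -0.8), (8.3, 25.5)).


dx=1.5, dy=26.3
d^2 = 1.5^2 + 26.3^2 = 693.94
d = sqrt(693.94) = 26.3427

26.3427


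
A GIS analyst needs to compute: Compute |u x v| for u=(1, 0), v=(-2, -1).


|u x v| = |1*(-1) - 0*(-2)|
= |(-1) - 0| = 1

1


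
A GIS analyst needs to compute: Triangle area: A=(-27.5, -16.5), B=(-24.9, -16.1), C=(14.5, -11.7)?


Area = |x_A(y_B-y_C) + x_B(y_C-y_A) + x_C(y_A-y_B)|/2
= |121 + (-119.52) + (-5.8)|/2
= 4.32/2 = 2.16

2.16


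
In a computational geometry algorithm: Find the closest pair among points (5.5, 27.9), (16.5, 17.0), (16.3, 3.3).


d(P0,P1) = 15.4858, d(P0,P2) = 26.8663, d(P1,P2) = 13.7015
Closest: P1 and P2

Closest pair: (16.5, 17.0) and (16.3, 3.3), distance = 13.7015


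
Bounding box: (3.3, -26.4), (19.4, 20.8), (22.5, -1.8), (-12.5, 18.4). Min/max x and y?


x range: [-12.5, 22.5]
y range: [-26.4, 20.8]
Bounding box: (-12.5,-26.4) to (22.5,20.8)

(-12.5,-26.4) to (22.5,20.8)


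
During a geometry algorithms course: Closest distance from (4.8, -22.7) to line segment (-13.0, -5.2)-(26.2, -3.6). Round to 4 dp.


Project P onto AB: t = 0.4351 (clamped to [0,1])
Closest point on segment: (4.0573, -4.5038)
Distance: 18.2114

18.2114


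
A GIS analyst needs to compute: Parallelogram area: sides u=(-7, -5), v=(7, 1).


|u x v| = |(-7)*1 - (-5)*7|
= |(-7) - (-35)| = 28

28


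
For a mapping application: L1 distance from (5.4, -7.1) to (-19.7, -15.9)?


|5.4-(-19.7)| + |(-7.1)-(-15.9)| = 25.1 + 8.8 = 33.9

33.9


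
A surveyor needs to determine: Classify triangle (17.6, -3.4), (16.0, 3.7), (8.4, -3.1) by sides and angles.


Side lengths squared: AB^2=52.97, BC^2=104, CA^2=84.73
Sorted: [52.97, 84.73, 104]
By sides: Scalene, By angles: Acute

Scalene, Acute


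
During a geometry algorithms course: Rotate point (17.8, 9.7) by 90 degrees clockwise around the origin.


90° CW: (x,y) -> (y, -x)
(17.8,9.7) -> (9.7, -17.8)

(9.7, -17.8)


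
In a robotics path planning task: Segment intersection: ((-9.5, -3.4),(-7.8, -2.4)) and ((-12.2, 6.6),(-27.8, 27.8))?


Cross products: d1=98.76, d2=47.12, d3=19.7, d4=71.34
d1*d2 < 0 and d3*d4 < 0? no

No, they don't intersect


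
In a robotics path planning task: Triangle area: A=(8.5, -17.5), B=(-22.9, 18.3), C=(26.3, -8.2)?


Area = |x_A(y_B-y_C) + x_B(y_C-y_A) + x_C(y_A-y_B)|/2
= |225.25 + (-212.97) + (-941.54)|/2
= 929.26/2 = 464.63

464.63


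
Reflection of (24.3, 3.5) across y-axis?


Reflection over y-axis: (x,y) -> (-x,y)
(24.3, 3.5) -> (-24.3, 3.5)

(-24.3, 3.5)


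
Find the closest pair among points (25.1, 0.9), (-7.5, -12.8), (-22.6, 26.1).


d(P0,P1) = 35.3617, d(P0,P2) = 53.9475, d(P1,P2) = 41.7279
Closest: P0 and P1

Closest pair: (25.1, 0.9) and (-7.5, -12.8), distance = 35.3617


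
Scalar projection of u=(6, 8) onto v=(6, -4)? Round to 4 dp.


u.v = 4, |v| = sqrt(52) = 7.2111
Scalar projection = u.v / |v| = 4 / sqrt(52) = 0.5547

0.5547


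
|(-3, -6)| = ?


|u| = sqrt((-3)^2 + (-6)^2) = sqrt(45) = 6.7082

6.7082


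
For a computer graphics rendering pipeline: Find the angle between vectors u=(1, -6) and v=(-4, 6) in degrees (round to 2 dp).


u.v = -40, |u| = sqrt(37) = 6.0828, |v| = sqrt(52) = 7.2111
cos(theta) = u.v/(|u||v|) = -40/sqrt(1924) = -0.911922
theta = acos(-0.911922) = 155.77 degrees

155.77 degrees


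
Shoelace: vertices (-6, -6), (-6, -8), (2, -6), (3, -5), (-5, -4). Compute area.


Shoelace sum: ((-6)*(-8) - (-6)*(-6)) + ((-6)*(-6) - 2*(-8)) + (2*(-5) - 3*(-6)) + (3*(-4) - (-5)*(-5)) + ((-5)*(-6) - (-6)*(-4))
= 41
Area = |41|/2 = 20.5

20.5


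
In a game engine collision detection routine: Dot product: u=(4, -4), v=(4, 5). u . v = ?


u . v = u_x*v_x + u_y*v_y = 4*4 + (-4)*5
= 16 + (-20) = -4

-4


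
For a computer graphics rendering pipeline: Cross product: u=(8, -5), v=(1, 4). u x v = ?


u x v = u_x*v_y - u_y*v_x = 8*4 - (-5)*1
= 32 - (-5) = 37

37


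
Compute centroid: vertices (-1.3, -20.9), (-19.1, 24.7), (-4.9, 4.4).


Centroid = ((x_A+x_B+x_C)/3, (y_A+y_B+y_C)/3)
= (((-1.3)+(-19.1)+(-4.9))/3, ((-20.9)+24.7+4.4)/3)
= (-8.4333, 2.7333)

(-8.4333, 2.7333)


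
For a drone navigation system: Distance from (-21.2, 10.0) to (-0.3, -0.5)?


dx=20.9, dy=-10.5
d^2 = 20.9^2 + (-10.5)^2 = 547.06
d = sqrt(547.06) = 23.3893

23.3893


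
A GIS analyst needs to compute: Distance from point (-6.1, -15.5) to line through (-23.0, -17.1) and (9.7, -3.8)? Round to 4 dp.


|cross product| = 172.45
|line direction| = sqrt(1246.18) = 35.3013
Distance = 172.45/sqrt(1246.18) = 4.8851

4.8851


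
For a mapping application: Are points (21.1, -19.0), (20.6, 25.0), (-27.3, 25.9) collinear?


Cross product: (20.6-21.1)*(25.9-(-19)) - (25-(-19))*((-27.3)-21.1)
= 2107.15

No, not collinear


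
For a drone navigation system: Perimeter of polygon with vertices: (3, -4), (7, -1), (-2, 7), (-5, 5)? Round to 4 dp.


Sides: (3, -4)->(7, -1): sqrt(25) = 5, (7, -1)->(-2, 7): sqrt(145) = 12.041595, (-2, 7)->(-5, 5): sqrt(13) = 3.605551, (-5, 5)->(3, -4): sqrt(145) = 12.041595
Sum = 32.688741
Perimeter = 32.6887

32.6887


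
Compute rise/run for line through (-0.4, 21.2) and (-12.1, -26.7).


slope = (y2-y1)/(x2-x1) = ((-26.7)-21.2)/((-12.1)-(-0.4)) = (-47.9)/(-11.7) = 4.094

4.094


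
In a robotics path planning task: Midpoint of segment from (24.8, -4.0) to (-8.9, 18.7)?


M = ((24.8+(-8.9))/2, ((-4)+18.7)/2)
= (7.95, 7.35)

(7.95, 7.35)


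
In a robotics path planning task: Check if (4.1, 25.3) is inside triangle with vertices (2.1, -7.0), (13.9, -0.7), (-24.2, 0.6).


Cross products: AB x AP = 368.54, BC x BP = -977.86, CA x CP = 864.69
All same sign? no

No, outside


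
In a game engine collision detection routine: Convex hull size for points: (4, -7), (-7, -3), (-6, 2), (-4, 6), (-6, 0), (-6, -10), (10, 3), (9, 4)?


Convex hull vertices (CCW): (-7, -3), (-6, -10), (4, -7), (10, 3), (9, 4), (-4, 6), (-6, 2)
Count = 7

7


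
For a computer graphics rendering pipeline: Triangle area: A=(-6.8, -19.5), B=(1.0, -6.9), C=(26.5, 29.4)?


Area = |x_A(y_B-y_C) + x_B(y_C-y_A) + x_C(y_A-y_B)|/2
= |246.84 + 48.9 + (-333.9)|/2
= 38.16/2 = 19.08

19.08


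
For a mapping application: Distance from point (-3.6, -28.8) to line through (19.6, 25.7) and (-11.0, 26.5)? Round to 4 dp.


|cross product| = 1686.26
|line direction| = sqrt(937) = 30.6105
Distance = 1686.26/sqrt(937) = 55.0877

55.0877


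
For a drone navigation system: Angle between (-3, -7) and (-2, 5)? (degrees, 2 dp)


u.v = -29, |u| = sqrt(58) = 7.6158, |v| = sqrt(29) = 5.3852
cos(theta) = u.v/(|u||v|) = -29/sqrt(1682) = -0.707107
theta = acos(-0.707107) = 135 degrees

135 degrees


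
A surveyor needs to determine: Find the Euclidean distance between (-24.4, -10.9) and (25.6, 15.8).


dx=50, dy=26.7
d^2 = 50^2 + 26.7^2 = 3212.89
d = sqrt(3212.89) = 56.6824

56.6824


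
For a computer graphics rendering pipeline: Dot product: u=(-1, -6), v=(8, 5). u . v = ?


u . v = u_x*v_x + u_y*v_y = (-1)*8 + (-6)*5
= (-8) + (-30) = -38

-38


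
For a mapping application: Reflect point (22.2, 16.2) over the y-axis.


Reflection over y-axis: (x,y) -> (-x,y)
(22.2, 16.2) -> (-22.2, 16.2)

(-22.2, 16.2)


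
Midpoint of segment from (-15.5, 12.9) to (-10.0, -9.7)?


M = (((-15.5)+(-10))/2, (12.9+(-9.7))/2)
= (-12.75, 1.6)

(-12.75, 1.6)


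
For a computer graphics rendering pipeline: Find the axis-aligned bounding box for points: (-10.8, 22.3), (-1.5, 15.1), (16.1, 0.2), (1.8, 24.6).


x range: [-10.8, 16.1]
y range: [0.2, 24.6]
Bounding box: (-10.8,0.2) to (16.1,24.6)

(-10.8,0.2) to (16.1,24.6)


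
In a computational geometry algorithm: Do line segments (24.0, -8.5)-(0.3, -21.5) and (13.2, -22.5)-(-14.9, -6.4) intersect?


Cross products: d1=-567.28, d2=179.59, d3=191.4, d4=-555.47
d1*d2 < 0 and d3*d4 < 0? yes

Yes, they intersect


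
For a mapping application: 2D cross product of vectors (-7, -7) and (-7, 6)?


u x v = u_x*v_y - u_y*v_x = (-7)*6 - (-7)*(-7)
= (-42) - 49 = -91

-91


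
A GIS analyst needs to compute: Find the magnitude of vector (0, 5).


|u| = sqrt(0^2 + 5^2) = sqrt(25) = 5

5


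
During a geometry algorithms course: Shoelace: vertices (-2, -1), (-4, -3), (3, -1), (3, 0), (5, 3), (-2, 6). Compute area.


Shoelace sum: ((-2)*(-3) - (-4)*(-1)) + ((-4)*(-1) - 3*(-3)) + (3*0 - 3*(-1)) + (3*3 - 5*0) + (5*6 - (-2)*3) + ((-2)*(-1) - (-2)*6)
= 77
Area = |77|/2 = 38.5

38.5


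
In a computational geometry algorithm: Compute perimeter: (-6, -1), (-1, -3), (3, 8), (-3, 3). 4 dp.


Sides: (-6, -1)->(-1, -3): sqrt(29) = 5.385165, (-1, -3)->(3, 8): sqrt(137) = 11.7047, (3, 8)->(-3, 3): sqrt(61) = 7.81025, (-3, 3)->(-6, -1): sqrt(25) = 5
Sum = 29.900115
Perimeter = 29.9001

29.9001


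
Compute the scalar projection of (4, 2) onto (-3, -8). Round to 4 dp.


u.v = -28, |v| = sqrt(73) = 8.544
Scalar projection = u.v / |v| = -28 / sqrt(73) = -3.2772

-3.2772


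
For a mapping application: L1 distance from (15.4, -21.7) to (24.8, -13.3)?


|15.4-24.8| + |(-21.7)-(-13.3)| = 9.4 + 8.4 = 17.8

17.8


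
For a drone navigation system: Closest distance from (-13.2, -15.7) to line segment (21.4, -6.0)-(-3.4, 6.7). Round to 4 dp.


Project P onto AB: t = 0.9466 (clamped to [0,1])
Closest point on segment: (-2.0762, 6.0221)
Distance: 24.4047

24.4047


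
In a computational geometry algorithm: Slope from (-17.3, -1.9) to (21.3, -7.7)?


slope = (y2-y1)/(x2-x1) = ((-7.7)-(-1.9))/(21.3-(-17.3)) = (-5.8)/38.6 = -0.1503

-0.1503


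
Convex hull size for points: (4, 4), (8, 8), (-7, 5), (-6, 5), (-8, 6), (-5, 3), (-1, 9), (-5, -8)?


Convex hull vertices (CCW): (-8, 6), (-5, -8), (8, 8), (-1, 9)
Count = 4

4


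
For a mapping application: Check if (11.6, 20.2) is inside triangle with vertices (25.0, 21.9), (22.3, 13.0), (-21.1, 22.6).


Cross products: AB x AP = -114.67, BC x BP = -209.76, CA x CP = -87.75
All same sign? yes

Yes, inside


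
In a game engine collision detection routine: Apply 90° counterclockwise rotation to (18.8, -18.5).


90° CCW: (x,y) -> (-y, x)
(18.8,-18.5) -> (18.5, 18.8)

(18.5, 18.8)


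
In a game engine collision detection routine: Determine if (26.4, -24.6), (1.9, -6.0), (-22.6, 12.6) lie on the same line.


Cross product: (1.9-26.4)*(12.6-(-24.6)) - ((-6)-(-24.6))*((-22.6)-26.4)
= 0

Yes, collinear


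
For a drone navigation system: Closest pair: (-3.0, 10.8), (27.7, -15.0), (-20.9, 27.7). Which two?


d(P0,P1) = 40.1015, d(P0,P2) = 24.6175, d(P1,P2) = 64.6935
Closest: P0 and P2

Closest pair: (-3.0, 10.8) and (-20.9, 27.7), distance = 24.6175


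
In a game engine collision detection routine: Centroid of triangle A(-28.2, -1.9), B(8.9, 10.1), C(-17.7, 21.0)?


Centroid = ((x_A+x_B+x_C)/3, (y_A+y_B+y_C)/3)
= (((-28.2)+8.9+(-17.7))/3, ((-1.9)+10.1+21)/3)
= (-12.3333, 9.7333)

(-12.3333, 9.7333)


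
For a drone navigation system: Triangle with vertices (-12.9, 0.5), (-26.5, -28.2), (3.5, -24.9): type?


Side lengths squared: AB^2=1008.65, BC^2=910.89, CA^2=914.12
Sorted: [910.89, 914.12, 1008.65]
By sides: Scalene, By angles: Acute

Scalene, Acute
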